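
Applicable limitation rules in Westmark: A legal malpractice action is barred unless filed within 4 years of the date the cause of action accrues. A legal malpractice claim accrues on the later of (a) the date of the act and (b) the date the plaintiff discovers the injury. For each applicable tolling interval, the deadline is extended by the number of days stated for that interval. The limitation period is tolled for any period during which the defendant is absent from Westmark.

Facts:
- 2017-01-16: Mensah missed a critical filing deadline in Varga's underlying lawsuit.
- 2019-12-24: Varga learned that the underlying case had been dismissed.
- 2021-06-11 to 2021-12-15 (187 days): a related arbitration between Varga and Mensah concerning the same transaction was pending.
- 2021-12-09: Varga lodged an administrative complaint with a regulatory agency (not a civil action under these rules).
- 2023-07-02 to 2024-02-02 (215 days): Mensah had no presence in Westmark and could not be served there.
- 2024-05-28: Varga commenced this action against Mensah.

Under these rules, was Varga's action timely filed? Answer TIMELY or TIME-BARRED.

Taking the later of the act (2017-01-16) and discovery (2019-12-24), the claim accrued on 2019-12-24.
Adding the 4 years base period to 2019-12-24 gives a deadline of 2023-12-24, before any tolling.
The defendant's absence from the jurisdiction from 2023-07-02 to 2024-02-02 tolled the period for 215 days, extending the deadline to 2024-07-26.
No stated provision tolls the period for a pending arbitration, so the interval from 2021-06-11 to 2021-12-15 has no effect on the deadline.
None of the other events listed affects the running of the period under the stated rules.
The 2024-05-28 filing precedes the 2024-07-26 deadline; the claim is timely.

TIMELY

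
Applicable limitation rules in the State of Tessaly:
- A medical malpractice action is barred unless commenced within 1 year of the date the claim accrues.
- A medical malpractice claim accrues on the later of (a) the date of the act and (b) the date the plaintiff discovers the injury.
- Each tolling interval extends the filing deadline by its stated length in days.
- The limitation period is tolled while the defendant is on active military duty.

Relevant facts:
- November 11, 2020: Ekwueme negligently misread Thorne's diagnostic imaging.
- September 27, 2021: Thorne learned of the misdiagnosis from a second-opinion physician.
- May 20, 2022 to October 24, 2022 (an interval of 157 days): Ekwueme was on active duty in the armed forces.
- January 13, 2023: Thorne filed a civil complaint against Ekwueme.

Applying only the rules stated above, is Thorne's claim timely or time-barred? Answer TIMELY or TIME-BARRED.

TIMELY

Because discovery on September 27, 2021 post-dates the November 11, 2020 act, accrual under the later-of rule falls on September 27, 2021.
The untolled deadline — 1 year after September 27, 2021 — is September 27, 2022.
The defendant's active military service from May 20, 2022 to October 24, 2022 tolled the period for 157 days, extending the deadline to March 3, 2023.
The January 13, 2023 filing precedes the March 3, 2023 deadline; the claim is timely.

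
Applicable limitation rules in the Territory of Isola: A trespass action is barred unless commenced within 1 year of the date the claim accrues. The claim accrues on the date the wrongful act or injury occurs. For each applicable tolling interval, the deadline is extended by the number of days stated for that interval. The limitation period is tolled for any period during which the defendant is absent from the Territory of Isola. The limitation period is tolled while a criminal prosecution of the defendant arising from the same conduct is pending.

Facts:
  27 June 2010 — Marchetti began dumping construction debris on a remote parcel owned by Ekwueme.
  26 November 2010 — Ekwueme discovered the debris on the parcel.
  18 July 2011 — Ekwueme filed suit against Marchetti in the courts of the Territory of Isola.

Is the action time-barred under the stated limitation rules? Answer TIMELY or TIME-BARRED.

Because the rule ties accrual to occurrence, the claim accrued on 27 June 2010, not on the 26 November 2010 discovery date.
The untolled deadline — 1 year after 27 June 2010 — is 27 June 2011.
The 18 July 2011 filing falls after the 27 June 2011 deadline; the claim is time-barred.

TIME-BARRED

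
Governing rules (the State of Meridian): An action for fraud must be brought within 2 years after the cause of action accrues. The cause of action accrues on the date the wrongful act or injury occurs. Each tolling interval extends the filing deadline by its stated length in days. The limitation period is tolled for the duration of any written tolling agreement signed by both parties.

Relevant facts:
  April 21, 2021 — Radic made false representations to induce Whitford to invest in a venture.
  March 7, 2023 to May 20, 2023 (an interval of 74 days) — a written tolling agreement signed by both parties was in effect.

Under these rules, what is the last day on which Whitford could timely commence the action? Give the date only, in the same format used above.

The limitation period began to run on April 21, 2021.
The untolled deadline — 2 years after April 21, 2021 — is April 21, 2023.
The written tolling agreement from March 7, 2023 to May 20, 2023 tolled the period for 74 days, extending the deadline to July 4, 2023.

July 4, 2023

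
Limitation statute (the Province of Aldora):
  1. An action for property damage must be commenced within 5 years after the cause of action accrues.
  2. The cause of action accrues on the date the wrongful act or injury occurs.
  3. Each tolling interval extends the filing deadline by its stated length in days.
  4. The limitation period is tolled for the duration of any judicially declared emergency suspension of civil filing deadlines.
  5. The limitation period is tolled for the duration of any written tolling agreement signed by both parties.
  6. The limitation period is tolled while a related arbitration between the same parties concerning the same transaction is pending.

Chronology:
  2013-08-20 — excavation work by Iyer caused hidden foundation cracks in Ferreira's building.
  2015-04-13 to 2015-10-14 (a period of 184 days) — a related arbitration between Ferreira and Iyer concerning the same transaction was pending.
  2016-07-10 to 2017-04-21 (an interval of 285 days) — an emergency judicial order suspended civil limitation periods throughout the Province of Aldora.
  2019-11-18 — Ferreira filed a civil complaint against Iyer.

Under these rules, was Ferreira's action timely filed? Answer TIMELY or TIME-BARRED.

The claim accrued on 2013-08-20, when the wrongful act occurred.
Adding the 5 years base period to 2013-08-20 gives a deadline of 2018-08-20, before any tolling.
The pending related arbitration from 2015-04-13 to 2015-10-14 tolled the period for 184 days, extending the deadline to 2019-02-20.
The emergency suspension of filing deadlines from 2016-07-10 to 2017-04-21 tolled the period for 285 days, extending the deadline to 2019-12-02.
Ferreira filed on 2019-11-18, before the 2019-12-02 deadline, so the action is timely.

TIMELY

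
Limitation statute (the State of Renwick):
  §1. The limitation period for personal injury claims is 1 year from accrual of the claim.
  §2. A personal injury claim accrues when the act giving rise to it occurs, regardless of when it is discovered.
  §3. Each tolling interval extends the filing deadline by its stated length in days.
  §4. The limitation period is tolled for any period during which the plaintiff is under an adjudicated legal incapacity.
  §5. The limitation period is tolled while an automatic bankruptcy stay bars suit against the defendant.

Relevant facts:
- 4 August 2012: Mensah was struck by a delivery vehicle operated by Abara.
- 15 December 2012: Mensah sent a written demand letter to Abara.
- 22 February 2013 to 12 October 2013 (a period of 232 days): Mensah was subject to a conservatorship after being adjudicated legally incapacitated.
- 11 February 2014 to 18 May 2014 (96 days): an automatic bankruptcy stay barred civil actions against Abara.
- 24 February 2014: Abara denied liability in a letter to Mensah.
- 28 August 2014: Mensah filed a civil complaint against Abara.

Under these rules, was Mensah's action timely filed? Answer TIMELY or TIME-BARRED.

The limitation period began to run on 4 August 2012.
Adding the 1 year base period to 4 August 2012 gives a deadline of 4 August 2013, before any tolling.
The period was tolled for 232 days by the plaintiff's legal incapacity (22 February 2013 to 12 October 2013), pushing the deadline to 24 March 2014.
The period was tolled for 96 days by the automatic bankruptcy stay (11 February 2014 to 18 May 2014), pushing the deadline to 28 June 2014.
The other events in the timeline have no effect on the limitation period under the stated rules.
The 28 August 2014 filing falls after the 28 June 2014 deadline; the claim is time-barred.

TIME-BARRED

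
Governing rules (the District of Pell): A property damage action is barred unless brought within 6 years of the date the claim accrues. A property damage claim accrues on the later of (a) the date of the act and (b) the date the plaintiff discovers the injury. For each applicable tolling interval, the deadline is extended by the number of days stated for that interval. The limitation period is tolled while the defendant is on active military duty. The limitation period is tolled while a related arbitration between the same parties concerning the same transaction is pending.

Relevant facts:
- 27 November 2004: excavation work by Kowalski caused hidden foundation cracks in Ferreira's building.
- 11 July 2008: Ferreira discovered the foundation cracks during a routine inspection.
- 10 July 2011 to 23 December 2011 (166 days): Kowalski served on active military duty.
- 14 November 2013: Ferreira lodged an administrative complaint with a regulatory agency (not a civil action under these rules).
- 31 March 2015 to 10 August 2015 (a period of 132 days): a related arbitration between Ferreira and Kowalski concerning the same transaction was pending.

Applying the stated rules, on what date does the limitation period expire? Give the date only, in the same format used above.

24 December 2014

The claim accrued on 11 July 2008 — the later of the 27 November 2004 act and the 11 July 2008 discovery.
Adding the 6 years base period to 11 July 2008 gives a deadline of 11 July 2014, before any tolling.
The period was tolled for 166 days by the defendant's active military service (10 July 2011 to 23 December 2011), pushing the deadline to 24 December 2014.
By the time the pending related arbitration began on 31 March 2015, the limitation period had already expired on 24 December 2014; that interval cannot revive it.
Nothing else in the chronology tolls or restarts the period.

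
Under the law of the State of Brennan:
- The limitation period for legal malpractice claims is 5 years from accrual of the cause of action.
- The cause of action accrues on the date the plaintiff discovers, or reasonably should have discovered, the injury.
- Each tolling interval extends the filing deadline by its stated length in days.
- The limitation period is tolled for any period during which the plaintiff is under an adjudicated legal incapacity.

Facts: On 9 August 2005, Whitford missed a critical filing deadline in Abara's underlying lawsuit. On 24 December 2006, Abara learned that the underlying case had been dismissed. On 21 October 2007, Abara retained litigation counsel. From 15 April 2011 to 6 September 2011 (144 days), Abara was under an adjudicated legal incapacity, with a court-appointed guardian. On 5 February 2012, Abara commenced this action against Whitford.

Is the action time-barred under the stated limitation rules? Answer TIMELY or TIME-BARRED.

Accrual is tied to discovery, so the period began on 24 December 2006 rather than on 9 August 2005 when the act occurred.
Adding the 5 years base period to 24 December 2006 gives a deadline of 24 December 2011, before any tolling.
The period was tolled for 144 days by the plaintiff's legal incapacity (15 April 2011 to 6 September 2011), pushing the deadline to 16 May 2012.
None of the other events listed affects the running of the period under the stated rules.
Filing on 5 February 2012 beat the 16 May 2012 deadline — the action is timely.

TIMELY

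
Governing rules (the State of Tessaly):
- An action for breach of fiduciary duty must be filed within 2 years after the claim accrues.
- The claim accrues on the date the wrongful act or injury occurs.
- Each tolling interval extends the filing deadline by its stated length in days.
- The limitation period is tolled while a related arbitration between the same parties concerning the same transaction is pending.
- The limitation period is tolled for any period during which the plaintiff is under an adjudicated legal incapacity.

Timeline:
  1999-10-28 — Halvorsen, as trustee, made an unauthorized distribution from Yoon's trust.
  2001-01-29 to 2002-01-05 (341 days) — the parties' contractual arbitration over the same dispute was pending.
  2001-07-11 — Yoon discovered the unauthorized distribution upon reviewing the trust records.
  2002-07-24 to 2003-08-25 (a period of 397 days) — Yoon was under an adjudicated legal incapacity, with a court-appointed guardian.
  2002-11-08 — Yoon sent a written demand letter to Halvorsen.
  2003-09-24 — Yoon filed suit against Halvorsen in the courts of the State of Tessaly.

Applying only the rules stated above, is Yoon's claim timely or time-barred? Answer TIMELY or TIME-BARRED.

Because the rule ties accrual to occurrence, the claim accrued on 1999-10-28, not on the 2001-07-11 discovery date.
The untolled deadline — 2 years after 1999-10-28 — is 2001-10-28.
The period was tolled for 341 days by the pending related arbitration (2001-01-29 to 2002-01-05), pushing the deadline to 2002-10-04.
The period was tolled for 397 days by the plaintiff's legal incapacity (2002-07-24 to 2003-08-25), pushing the deadline to 2003-11-05.
None of the other events listed affects the running of the period under the stated rules.
The 2003-09-24 filing precedes the 2003-11-05 deadline; the claim is timely.

TIMELY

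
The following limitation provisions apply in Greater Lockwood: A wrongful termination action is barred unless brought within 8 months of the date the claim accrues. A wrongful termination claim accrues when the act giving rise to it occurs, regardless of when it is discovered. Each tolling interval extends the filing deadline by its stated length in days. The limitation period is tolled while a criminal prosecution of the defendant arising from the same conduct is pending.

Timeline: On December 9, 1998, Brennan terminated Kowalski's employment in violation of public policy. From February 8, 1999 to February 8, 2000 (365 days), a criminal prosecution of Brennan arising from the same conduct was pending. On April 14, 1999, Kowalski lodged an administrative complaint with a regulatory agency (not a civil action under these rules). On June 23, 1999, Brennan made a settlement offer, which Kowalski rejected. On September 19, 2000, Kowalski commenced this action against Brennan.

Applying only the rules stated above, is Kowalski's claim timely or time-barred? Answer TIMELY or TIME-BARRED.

TIME-BARRED

The limitation period began to run on December 9, 1998.
Adding the 8 months base period to December 9, 1998 gives a deadline of August 9, 1999, before any tolling.
The pending criminal prosecution from February 8, 1999 to February 8, 2000 tolled the period for 365 days, extending the deadline to August 8, 2000.
None of the other events listed affects the running of the period under the stated rules.
The September 19, 2000 filing falls after the August 8, 2000 deadline; the claim is time-barred.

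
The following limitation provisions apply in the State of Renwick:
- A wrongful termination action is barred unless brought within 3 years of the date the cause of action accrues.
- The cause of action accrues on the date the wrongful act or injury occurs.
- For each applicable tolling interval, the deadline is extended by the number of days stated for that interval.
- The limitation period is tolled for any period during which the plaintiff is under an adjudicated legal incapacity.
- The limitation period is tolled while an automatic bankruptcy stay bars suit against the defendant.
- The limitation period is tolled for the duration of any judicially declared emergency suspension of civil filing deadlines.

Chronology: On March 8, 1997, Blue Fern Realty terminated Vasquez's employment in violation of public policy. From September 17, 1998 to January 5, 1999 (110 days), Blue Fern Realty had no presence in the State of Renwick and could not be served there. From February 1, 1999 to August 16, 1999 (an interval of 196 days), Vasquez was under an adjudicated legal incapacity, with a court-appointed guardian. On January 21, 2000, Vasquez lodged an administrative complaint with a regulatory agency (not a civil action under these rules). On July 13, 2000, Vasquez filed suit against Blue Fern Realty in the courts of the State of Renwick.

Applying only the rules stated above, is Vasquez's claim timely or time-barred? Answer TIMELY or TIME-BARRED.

TIMELY

The limitation period began to run on March 8, 1997.
Adding the 3 years base period to March 8, 1997 gives a deadline of March 8, 2000, before any tolling.
Because the plaintiff's legal incapacity ran from February 1, 1999 to August 16, 1999, the deadline is extended by 196 days to September 20, 2000.
No stated provision tolls the period for the defendant's absence, so the interval from September 17, 1998 to January 5, 1999 has no effect on the deadline.
None of the other events listed affects the running of the period under the stated rules.
Vasquez filed on July 13, 2000, before the September 20, 2000 deadline, so the action is timely.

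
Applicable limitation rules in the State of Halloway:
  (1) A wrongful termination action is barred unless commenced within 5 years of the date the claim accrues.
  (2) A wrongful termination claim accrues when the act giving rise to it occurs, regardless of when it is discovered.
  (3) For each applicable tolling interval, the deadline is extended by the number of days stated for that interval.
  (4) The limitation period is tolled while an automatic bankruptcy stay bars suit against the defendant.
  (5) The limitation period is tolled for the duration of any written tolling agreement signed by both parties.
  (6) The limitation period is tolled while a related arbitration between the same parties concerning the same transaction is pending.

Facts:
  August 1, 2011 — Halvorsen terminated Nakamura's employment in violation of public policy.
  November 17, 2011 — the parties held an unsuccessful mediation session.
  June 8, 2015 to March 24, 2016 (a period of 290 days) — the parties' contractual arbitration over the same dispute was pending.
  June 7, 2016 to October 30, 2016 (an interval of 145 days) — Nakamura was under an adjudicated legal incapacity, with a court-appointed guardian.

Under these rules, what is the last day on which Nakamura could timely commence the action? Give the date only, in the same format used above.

May 18, 2017

The claim accrued on August 1, 2011, when the wrongful act occurred.
The untolled deadline — 5 years after August 1, 2011 — is August 1, 2016.
Because the pending related arbitration ran from June 8, 2015 to March 24, 2016, the deadline is extended by 290 days to May 18, 2017.
The plaintiff's legal incapacity from June 7, 2016 to October 30, 2016 does not toll the period, because no stated rule makes the plaintiff's incapacity a tolling event.
None of the other events listed affects the running of the period under the stated rules.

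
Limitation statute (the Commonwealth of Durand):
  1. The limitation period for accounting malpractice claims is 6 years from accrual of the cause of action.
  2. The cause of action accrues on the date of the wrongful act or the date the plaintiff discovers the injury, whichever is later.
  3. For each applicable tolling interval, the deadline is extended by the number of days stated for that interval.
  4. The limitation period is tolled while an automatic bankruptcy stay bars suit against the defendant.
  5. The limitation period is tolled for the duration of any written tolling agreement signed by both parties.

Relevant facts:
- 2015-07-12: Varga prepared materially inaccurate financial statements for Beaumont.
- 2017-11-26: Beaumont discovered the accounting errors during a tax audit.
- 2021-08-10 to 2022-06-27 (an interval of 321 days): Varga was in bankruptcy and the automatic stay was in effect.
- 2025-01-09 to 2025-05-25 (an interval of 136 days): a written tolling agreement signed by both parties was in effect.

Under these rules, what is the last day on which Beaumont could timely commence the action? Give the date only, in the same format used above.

The claim accrued on 2017-11-26 — the later of the 2015-07-12 act and the 2017-11-26 discovery.
6 years from 2017-11-26 is 2023-11-26.
The period was tolled for 321 days by the automatic bankruptcy stay (2021-08-10 to 2022-06-27), pushing the deadline to 2024-10-12.
The written tolling agreement from 2025-01-09 to 2025-05-25 began after the period had already run on 2024-10-12, so it has no tolling effect.

2024-10-12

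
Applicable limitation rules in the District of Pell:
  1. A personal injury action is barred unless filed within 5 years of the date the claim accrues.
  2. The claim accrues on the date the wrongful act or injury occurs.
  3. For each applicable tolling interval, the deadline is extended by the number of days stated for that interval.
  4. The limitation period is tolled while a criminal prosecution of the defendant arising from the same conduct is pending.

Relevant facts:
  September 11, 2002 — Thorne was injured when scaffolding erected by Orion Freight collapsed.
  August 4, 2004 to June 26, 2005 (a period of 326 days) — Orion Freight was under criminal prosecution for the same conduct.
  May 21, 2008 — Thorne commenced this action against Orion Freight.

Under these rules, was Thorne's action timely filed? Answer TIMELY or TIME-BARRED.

The claim accrued on September 11, 2002, the date of the act.
Adding the 5 years base period to September 11, 2002 gives a deadline of September 11, 2007, before any tolling.
Because the pending criminal prosecution ran from August 4, 2004 to June 26, 2005, the deadline is extended by 326 days to August 2, 2008.
The May 21, 2008 filing precedes the August 2, 2008 deadline; the claim is timely.

TIMELY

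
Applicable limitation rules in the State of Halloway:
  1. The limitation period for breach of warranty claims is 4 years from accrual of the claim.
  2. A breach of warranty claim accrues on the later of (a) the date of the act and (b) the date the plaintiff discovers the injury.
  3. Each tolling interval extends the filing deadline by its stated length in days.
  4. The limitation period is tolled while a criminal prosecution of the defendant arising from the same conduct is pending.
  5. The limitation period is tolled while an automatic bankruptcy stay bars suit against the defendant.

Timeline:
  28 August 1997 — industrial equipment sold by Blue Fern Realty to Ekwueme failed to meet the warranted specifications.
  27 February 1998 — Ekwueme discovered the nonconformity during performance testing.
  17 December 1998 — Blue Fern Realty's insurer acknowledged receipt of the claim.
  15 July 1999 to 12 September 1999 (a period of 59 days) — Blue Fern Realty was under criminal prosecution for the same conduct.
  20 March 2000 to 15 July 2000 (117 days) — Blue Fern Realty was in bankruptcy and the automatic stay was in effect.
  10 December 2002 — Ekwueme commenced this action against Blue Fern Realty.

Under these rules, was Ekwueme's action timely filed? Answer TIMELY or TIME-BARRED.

TIME-BARRED

Because discovery on 27 February 1998 post-dates the 28 August 1997 act, accrual under the later-of rule falls on 27 February 1998.
The untolled deadline — 4 years after 27 February 1998 — is 27 February 2002.
The pending criminal prosecution from 15 July 1999 to 12 September 1999 tolled the period for 59 days, extending the deadline to 27 April 2002.
The period was tolled for 117 days by the automatic bankruptcy stay (20 March 2000 to 15 July 2000), pushing the deadline to 22 August 2002.
The other events in the timeline have no effect on the limitation period under the stated rules.
Filing on 10 December 2002 missed the 22 August 2002 deadline — the action is time-barred.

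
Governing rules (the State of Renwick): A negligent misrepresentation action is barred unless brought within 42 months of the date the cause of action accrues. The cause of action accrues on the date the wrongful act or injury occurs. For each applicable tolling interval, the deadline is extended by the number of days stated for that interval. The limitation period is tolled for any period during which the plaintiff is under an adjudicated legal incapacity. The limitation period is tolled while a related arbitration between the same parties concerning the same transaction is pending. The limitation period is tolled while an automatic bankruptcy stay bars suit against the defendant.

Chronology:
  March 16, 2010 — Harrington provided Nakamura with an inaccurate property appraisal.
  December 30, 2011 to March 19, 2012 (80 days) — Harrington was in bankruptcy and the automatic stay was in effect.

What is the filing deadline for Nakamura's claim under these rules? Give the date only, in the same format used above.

The cause of action accrued on March 16, 2010, the date of the act.
42 months from March 16, 2010 is September 16, 2013.
The automatic bankruptcy stay from December 30, 2011 to March 19, 2012 tolled the period for 80 days, extending the deadline to December 5, 2013.

December 5, 2013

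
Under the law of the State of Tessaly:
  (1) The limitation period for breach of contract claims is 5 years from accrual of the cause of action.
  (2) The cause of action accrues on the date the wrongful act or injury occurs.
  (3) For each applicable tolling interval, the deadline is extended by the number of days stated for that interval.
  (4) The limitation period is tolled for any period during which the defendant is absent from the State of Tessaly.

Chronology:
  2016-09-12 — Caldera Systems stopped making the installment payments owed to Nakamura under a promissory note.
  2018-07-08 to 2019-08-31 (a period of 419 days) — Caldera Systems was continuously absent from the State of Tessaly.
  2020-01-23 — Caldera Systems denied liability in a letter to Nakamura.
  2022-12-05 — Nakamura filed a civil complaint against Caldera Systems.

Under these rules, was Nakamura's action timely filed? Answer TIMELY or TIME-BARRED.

TIME-BARRED

The cause of action accrued on 2016-09-12, the date of the act.
The untolled deadline — 5 years after 2016-09-12 — is 2021-09-12.
Because the defendant's absence from the jurisdiction ran from 2018-07-08 to 2019-08-31, the deadline is extended by 419 days to 2022-11-05.
None of the other events listed affects the running of the period under the stated rules.
Filing on 2022-12-05 missed the 2022-11-05 deadline — the action is time-barred.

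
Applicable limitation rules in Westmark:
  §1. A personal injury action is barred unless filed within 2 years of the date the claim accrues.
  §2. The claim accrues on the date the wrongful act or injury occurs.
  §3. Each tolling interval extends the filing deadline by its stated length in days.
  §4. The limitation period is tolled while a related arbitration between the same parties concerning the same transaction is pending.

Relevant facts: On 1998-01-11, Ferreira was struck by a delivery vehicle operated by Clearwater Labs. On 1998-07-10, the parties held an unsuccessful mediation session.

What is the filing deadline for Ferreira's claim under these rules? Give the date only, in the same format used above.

The claim accrued on 1998-01-11, the date of the act.
Adding the 2 years base period to 1998-01-11 gives a deadline of 2000-01-11, before any tolling.
Nothing else in the chronology tolls or restarts the period.

2000-01-11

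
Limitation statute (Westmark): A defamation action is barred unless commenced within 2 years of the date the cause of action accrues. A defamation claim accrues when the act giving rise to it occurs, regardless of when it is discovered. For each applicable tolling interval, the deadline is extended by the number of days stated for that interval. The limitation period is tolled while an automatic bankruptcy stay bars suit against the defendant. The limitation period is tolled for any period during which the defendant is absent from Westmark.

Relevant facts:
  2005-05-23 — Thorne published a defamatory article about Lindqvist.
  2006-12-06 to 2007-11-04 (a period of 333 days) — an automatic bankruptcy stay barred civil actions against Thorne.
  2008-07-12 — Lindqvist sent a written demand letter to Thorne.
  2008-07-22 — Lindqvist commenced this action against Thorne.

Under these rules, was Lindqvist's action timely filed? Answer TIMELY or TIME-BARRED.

TIME-BARRED

The limitation period began to run on 2005-05-23.
Adding the 2 years base period to 2005-05-23 gives a deadline of 2007-05-23, before any tolling.
The period was tolled for 333 days by the automatic bankruptcy stay (2006-12-06 to 2007-11-04), pushing the deadline to 2008-04-20.
The other events in the timeline have no effect on the limitation period under the stated rules.
Filing on 2008-07-22 missed the 2008-04-20 deadline — the action is time-barred.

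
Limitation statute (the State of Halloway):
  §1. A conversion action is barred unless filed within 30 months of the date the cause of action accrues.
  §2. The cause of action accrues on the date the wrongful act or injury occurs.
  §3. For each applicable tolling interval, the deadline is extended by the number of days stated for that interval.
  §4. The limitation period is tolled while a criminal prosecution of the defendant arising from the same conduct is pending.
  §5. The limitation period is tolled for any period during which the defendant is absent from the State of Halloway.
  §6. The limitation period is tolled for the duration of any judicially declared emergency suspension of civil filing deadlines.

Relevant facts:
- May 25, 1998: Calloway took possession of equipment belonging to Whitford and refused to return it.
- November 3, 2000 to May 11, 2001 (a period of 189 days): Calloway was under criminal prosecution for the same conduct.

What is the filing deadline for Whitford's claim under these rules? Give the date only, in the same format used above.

The claim accrued on May 25, 1998, when the wrongful act occurred.
The untolled deadline — 30 months after May 25, 1998 — is November 25, 2000.
The pending criminal prosecution from November 3, 2000 to May 11, 2001 tolled the period for 189 days, extending the deadline to June 2, 2001.

June 2, 2001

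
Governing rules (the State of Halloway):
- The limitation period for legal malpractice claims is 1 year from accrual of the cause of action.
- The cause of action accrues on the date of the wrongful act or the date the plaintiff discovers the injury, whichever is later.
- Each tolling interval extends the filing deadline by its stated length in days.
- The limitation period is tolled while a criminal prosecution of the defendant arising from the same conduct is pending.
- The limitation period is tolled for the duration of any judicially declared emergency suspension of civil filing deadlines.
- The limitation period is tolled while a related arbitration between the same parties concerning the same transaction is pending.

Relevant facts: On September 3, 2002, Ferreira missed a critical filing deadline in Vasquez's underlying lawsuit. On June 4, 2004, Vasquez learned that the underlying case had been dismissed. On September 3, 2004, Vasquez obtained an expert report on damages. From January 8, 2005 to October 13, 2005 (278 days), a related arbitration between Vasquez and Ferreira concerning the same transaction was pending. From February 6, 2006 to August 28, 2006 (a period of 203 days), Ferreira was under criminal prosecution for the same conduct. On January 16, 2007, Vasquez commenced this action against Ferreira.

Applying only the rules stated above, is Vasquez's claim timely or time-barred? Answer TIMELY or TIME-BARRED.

Taking the later of the act (September 3, 2002) and discovery (June 4, 2004), the claim accrued on June 4, 2004.
1 year from June 4, 2004 is June 4, 2005.
Because the pending related arbitration ran from January 8, 2005 to October 13, 2005, the deadline is extended by 278 days to March 9, 2006.
Because the pending criminal prosecution ran from February 6, 2006 to August 28, 2006, the deadline is extended by 203 days to September 28, 2006.
Nothing else in the chronology tolls or restarts the period.
Filing on January 16, 2007 missed the September 28, 2006 deadline — the action is time-barred.

TIME-BARRED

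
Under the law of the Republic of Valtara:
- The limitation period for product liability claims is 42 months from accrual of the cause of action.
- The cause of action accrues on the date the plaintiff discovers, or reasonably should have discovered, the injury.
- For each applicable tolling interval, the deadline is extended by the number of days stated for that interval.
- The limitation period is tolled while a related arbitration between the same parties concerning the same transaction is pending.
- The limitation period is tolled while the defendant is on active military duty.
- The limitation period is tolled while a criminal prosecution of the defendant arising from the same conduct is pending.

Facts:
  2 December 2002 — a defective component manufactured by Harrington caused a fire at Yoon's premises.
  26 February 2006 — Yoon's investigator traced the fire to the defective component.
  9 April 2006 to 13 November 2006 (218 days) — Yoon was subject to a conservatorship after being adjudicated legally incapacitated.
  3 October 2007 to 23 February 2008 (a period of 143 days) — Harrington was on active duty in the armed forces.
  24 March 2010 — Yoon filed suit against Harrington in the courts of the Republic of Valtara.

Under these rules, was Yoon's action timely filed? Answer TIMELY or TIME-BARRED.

Accrual is tied to discovery, so the period began on 26 February 2006 rather than on 2 December 2002 when the act occurred.
42 months from 26 February 2006 is 26 August 2009.
The period was tolled for 143 days by the defendant's active military service (3 October 2007 to 23 February 2008), pushing the deadline to 16 January 2010.
No stated provision tolls the period for the plaintiff's incapacity, so the interval from 9 April 2006 to 13 November 2006 has no effect on the deadline.
Yoon filed on 24 March 2010, after the 16 January 2010 deadline, so the action is time-barred.

TIME-BARRED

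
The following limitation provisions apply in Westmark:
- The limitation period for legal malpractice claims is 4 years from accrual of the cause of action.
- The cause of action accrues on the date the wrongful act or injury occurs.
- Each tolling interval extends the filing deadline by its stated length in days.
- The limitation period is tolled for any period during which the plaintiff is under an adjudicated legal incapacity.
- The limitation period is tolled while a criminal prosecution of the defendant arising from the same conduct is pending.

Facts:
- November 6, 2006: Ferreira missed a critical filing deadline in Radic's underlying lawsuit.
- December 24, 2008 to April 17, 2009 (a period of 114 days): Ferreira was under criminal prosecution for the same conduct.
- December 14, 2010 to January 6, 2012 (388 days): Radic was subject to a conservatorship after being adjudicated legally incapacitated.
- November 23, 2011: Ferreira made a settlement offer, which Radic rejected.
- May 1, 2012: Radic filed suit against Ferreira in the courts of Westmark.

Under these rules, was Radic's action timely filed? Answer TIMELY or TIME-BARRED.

TIME-BARRED

The cause of action accrued on November 6, 2006, the date of the act.
Adding the 4 years base period to November 6, 2006 gives a deadline of November 6, 2010, before any tolling.
The period was tolled for 114 days by the pending criminal prosecution (December 24, 2008 to April 17, 2009), pushing the deadline to February 28, 2011.
The period was tolled for 388 days by the plaintiff's legal incapacity (December 14, 2010 to January 6, 2012), pushing the deadline to March 22, 2012.
Nothing else in the chronology tolls or restarts the period.
Filing on May 1, 2012 missed the March 22, 2012 deadline — the action is time-barred.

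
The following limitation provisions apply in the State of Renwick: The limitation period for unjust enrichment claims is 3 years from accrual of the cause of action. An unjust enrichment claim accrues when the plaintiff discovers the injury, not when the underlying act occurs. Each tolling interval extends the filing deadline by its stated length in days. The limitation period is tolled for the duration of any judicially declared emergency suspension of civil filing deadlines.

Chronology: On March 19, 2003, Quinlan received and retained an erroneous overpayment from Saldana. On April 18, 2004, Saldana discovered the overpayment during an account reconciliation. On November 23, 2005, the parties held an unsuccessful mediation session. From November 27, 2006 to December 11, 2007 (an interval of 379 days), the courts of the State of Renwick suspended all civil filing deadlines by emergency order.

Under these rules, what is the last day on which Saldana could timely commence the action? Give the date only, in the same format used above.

May 1, 2008

Accrual is tied to discovery, so the period began on April 18, 2004 rather than on March 19, 2003 when the act occurred.
The untolled deadline — 3 years after April 18, 2004 — is April 18, 2007.
The emergency suspension of filing deadlines from November 27, 2006 to December 11, 2007 tolled the period for 379 days, extending the deadline to May 1, 2008.
Nothing else in the chronology tolls or restarts the period.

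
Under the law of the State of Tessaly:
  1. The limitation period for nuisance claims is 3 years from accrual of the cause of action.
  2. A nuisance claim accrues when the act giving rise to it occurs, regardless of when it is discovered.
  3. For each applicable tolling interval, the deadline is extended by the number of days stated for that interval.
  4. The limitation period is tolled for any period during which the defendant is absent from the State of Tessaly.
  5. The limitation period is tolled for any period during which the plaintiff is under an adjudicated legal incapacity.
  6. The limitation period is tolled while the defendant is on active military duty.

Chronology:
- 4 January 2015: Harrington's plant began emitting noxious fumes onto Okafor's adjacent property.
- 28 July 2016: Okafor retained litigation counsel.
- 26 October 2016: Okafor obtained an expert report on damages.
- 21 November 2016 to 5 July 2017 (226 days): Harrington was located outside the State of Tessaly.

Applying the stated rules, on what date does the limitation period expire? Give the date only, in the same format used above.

The cause of action accrued on 4 January 2015, the date of the act.
The untolled deadline — 3 years after 4 January 2015 — is 4 January 2018.
The period was tolled for 226 days by the defendant's absence from the jurisdiction (21 November 2016 to 5 July 2017), pushing the deadline to 18 August 2018.
The other events in the timeline have no effect on the limitation period under the stated rules.

18 August 2018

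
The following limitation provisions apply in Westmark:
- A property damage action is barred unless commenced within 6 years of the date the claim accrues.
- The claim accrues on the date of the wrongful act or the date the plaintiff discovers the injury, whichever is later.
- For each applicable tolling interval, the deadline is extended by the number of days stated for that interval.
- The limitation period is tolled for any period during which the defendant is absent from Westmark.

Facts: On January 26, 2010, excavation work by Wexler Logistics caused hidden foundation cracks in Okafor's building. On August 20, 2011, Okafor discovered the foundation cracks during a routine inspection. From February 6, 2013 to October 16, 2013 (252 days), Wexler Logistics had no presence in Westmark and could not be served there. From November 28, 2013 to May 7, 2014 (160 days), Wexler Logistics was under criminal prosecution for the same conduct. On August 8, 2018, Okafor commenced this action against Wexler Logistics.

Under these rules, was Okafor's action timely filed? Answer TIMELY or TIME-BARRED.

TIME-BARRED

Taking the later of the act (January 26, 2010) and discovery (August 20, 2011), the claim accrued on August 20, 2011.
Adding the 6 years base period to August 20, 2011 gives a deadline of August 20, 2017, before any tolling.
The period was tolled for 252 days by the defendant's absence from the jurisdiction (February 6, 2013 to October 16, 2013), pushing the deadline to April 29, 2018.
Although a criminal prosecution ran from November 28, 2013 to May 7, 2014, the stated rules do not make that a tolling event, so it is disregarded.
The August 8, 2018 filing falls after the April 29, 2018 deadline; the claim is time-barred.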